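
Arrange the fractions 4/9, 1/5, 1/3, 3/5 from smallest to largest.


Convert to decimal for comparison:
  4/9 = 0.4444
  1/5 = 0.2
  1/3 = 0.3333
  3/5 = 0.6
Decimals in increasing order: 0.2 < 0.3333 < 0.4444 < 0.6
Writing each back as its fraction gives the sorted order.
Final answer: 1/5, 1/3, 4/9, 3/5


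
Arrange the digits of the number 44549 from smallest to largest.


The number 44549 has digits: 4, 4, 5, 4, 9
Sorted: 4, 4, 4, 5, 9
Joining the sorted digits gives the result.
Final answer: 44459


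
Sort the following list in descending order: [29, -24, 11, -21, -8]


Original list: [29, -24, 11, -21, -8]
Repeatedly take the largest remaining element:
  Remaining [29, -24, 11, -21, -8] -> largest is 29
  Remaining [-24, 11, -21, -8] -> largest is 11
  Remaining [-24, -21, -8] -> largest is -8
  Remaining [-24, -21] -> largest is -21
  Remaining [-24] -> largest is -24
Collecting the picks in order gives the descending list.
Final answer: [29, 11, -8, -21, -24]


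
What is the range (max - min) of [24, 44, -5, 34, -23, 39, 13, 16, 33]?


Maximum value: 44
Minimum value: -23
Range = 44 - (-23) = 67
Final answer: 67


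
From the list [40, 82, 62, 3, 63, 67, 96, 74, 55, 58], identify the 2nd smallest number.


Sort ascending: [3, 40, 55, 58, 62, 63, 67, 74, 82, 96]
The 2nd element (1-indexed) is at index 1.
Value = 40
Final answer: 40


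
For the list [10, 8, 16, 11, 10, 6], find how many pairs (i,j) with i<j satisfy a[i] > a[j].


For each element, count the later elements that are smaller than it:
  10 (index 0): smaller elements after it = [8, 6] -> 2
  8 (index 1): smaller elements after it = [6] -> 1
  16 (index 2): smaller elements after it = [11, 10, 6] -> 3
  11 (index 3): smaller elements after it = [10, 6] -> 2
  10 (index 4): smaller elements after it = [6] -> 1
Total inversions = 2 + 1 + 3 + 2 + 1 = 9
Final answer: 9


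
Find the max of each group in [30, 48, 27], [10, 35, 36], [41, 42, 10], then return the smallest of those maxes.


Find max of each group:
  Group 1: [30, 48, 27] -> max = 48
  Group 2: [10, 35, 36] -> max = 36
  Group 3: [41, 42, 10] -> max = 42
Maxes: [48, 36, 42]
Minimum of maxes = 36
Final answer: 36


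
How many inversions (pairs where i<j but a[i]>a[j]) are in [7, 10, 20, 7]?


For each element, count the later elements that are smaller than it:
  7 (index 0): smaller elements after it = [] -> 0
  10 (index 1): smaller elements after it = [7] -> 1
  20 (index 2): smaller elements after it = [7] -> 1
Total inversions = 0 + 1 + 1 = 2
Final answer: 2


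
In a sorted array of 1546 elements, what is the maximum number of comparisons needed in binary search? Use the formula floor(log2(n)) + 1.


Binary search halves the search space each step.
Maximum comparisons = floor(log2(1546)) + 1
log2(1546) = 10.5943
floor(log2(1546)) = 10, so 10 + 1 = 11
Final answer: 11


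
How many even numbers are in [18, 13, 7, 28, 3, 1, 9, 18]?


Check each element:
  18 is even
  13 is odd
  7 is odd
  28 is even
  3 is odd
  1 is odd
  9 is odd
  18 is even
Evens: [18, 28, 18]
Count of evens = 3
Final answer: 3


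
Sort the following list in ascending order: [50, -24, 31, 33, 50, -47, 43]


Original list: [50, -24, 31, 33, 50, -47, 43]
Repeatedly take the smallest remaining element:
  Remaining [50, -24, 31, 33, 50, -47, 43] -> smallest is -47
  Remaining [50, -24, 31, 33, 50, 43] -> smallest is -24
  Remaining [50, 31, 33, 50, 43] -> smallest is 31
  Remaining [50, 33, 50, 43] -> smallest is 33
  Remaining [50, 50, 43] -> smallest is 43
  Remaining [50, 50] -> smallest is 50
  Remaining [50] -> smallest is 50
Collecting the picks in order gives the sorted list.
Final answer: [-47, -24, 31, 33, 43, 50, 50]


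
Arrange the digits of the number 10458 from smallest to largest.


The number 10458 has digits: 1, 0, 4, 5, 8
Sorted: 0, 1, 4, 5, 8
Joining the sorted digits gives the result.
Final answer: 01458


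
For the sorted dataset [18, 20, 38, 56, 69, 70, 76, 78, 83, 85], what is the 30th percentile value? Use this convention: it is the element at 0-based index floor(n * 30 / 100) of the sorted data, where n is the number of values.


The dataset has n = 10 elements.
Index = floor(10 * 30 / 100) = floor(300 / 100) = floor(3) = 3
Counting from index 0 in the sorted data, the element at index 3 is 56.
Final answer: 56


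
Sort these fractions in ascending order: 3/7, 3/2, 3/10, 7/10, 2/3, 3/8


Convert to decimal for comparison:
  3/7 = 0.4286
  3/2 = 1.5
  3/10 = 0.3
  7/10 = 0.7
  2/3 = 0.6667
  3/8 = 0.375
Decimals in increasing order: 0.3 < 0.375 < 0.4286 < 0.6667 < 0.7 < 1.5
Writing each back as its fraction gives the sorted order.
Final answer: 3/10, 3/8, 3/7, 2/3, 7/10, 3/2


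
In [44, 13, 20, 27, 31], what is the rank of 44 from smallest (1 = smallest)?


Sort ascending: [13, 20, 27, 31, 44]
Find 44 in the sorted list.
44 is at position 5 (1-indexed).
Final answer: 5


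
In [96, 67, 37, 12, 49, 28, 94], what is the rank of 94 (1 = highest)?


Sort descending: [96, 94, 67, 49, 37, 28, 12]
Find 94 in the sorted list.
94 is at position 2.
Final answer: 2


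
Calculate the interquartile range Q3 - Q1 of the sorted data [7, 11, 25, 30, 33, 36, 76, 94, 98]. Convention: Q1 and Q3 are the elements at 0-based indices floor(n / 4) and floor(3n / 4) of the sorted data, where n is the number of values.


The data has n = 9 elements.
Q1 index = floor(9 / 4) = floor(2.25) = 2; Q3 index = floor(3 * 9 / 4) = floor(6.75) = 6
Q1 = element at index 2 = 25
Q3 = element at index 6 = 76
IQR = 76 - 25 = 51
Final answer: 51


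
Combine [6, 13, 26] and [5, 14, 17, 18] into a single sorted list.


List A: [6, 13, 26]
List B: [5, 14, 17, 18]
Repeatedly compare the front elements and take the smaller:
  6 vs 5 -> take 5
  6 vs 14 -> take 6
  13 vs 14 -> take 13
  26 vs 14 -> take 14
  26 vs 17 -> take 17
  26 vs 18 -> take 18
  B is exhausted; append the rest of A: [26]
Final answer: [5, 6, 13, 14, 17, 18, 26]


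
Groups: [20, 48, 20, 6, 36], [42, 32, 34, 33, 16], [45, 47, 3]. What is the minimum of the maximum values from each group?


Find max of each group:
  Group 1: [20, 48, 20, 6, 36] -> max = 48
  Group 2: [42, 32, 34, 33, 16] -> max = 42
  Group 3: [45, 47, 3] -> max = 47
Maxes: [48, 42, 47]
Minimum of maxes = 42
Final answer: 42


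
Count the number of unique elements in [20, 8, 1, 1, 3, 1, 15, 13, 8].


List all unique values:
Distinct values: [1, 3, 8, 13, 15, 20]
Count = 6
Final answer: 6


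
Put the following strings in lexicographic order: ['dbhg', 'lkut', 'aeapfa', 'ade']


Compare strings character by character (the first differing letter decides):
  'ade' < 'aeapfa' since 'd' < 'e' at position 2
  'aeapfa' < 'dbhg' since 'a' < 'd' at position 1
  'dbhg' < 'lkut' since 'd' < 'l' at position 1
Chaining these comparisons gives the alphabetical order.
Final answer: ['ade', 'aeapfa', 'dbhg', 'lkut']


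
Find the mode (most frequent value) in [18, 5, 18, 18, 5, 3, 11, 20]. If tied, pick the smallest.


Count the frequency of each value:
  3 appears 1 time(s)
  5 appears 2 time(s)
  11 appears 1 time(s)
  18 appears 3 time(s)
  20 appears 1 time(s)
Maximum frequency is 3.
Only 18 reaches that frequency, so it is the mode.
Final answer: 18


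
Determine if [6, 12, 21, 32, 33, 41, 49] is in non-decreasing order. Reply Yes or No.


Check consecutive pairs:
  6 <= 12? True
  12 <= 21? True
  21 <= 32? True
  32 <= 33? True
  33 <= 41? True
  41 <= 49? True
Every consecutive pair is in order, so the list is non-decreasing.
Final answer: Yes


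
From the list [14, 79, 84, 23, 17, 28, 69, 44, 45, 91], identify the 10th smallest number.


Sort ascending: [14, 17, 23, 28, 44, 45, 69, 79, 84, 91]
The 10th element (1-indexed) is at index 9.
Value = 91
Final answer: 91


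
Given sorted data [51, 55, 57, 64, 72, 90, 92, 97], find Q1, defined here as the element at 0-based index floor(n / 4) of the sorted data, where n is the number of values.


The list has n = 8 elements.
Q1 index = floor(8 / 4) = floor(2) = 2
Counting from index 0 in the sorted data, the element at index 2 is 57.
Final answer: 57


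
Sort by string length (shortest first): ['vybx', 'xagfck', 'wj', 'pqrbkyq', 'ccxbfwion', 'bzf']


Compute lengths:
  'vybx' has length 4
  'xagfck' has length 6
  'wj' has length 2
  'pqrbkyq' has length 7
  'ccxbfwion' has length 9
  'bzf' has length 3
Lengths in increasing order: 2 < 3 < 4 < 6 < 7 < 9
Listing the words in that order gives the answer.
Final answer: ['wj', 'bzf', 'vybx', 'xagfck', 'pqrbkyq', 'ccxbfwion']


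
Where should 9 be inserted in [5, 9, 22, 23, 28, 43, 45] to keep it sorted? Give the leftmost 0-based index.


List is sorted: [5, 9, 22, 23, 28, 43, 45]
We need the leftmost position where 9 can be inserted, i.e. the first index whose element is >= 9 (or the end of the list if none is).
Binary search with low=0, high=7 (0-based indices):
  low=0, high=7, mid=3: a[3]=23 >= 9, so high = 3
  low=0, high=3, mid=1: a[1]=9 >= 9, so high = 1
  low=0, high=1, mid=0: a[0]=5 < 9, so low = 1
Now low = high = 1, so the insertion index is 1.
Final answer: 1


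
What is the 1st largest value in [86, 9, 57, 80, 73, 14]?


Sort descending: [86, 80, 73, 57, 14, 9]
The 1st element (1-indexed) is at index 0.
Value = 86
Final answer: 86


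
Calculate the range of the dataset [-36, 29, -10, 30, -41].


Maximum value: 30
Minimum value: -41
Range = 30 - (-41) = 71
Final answer: 71


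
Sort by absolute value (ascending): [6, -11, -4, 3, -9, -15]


Compute absolute values:
  |6| = 6
  |-11| = 11
  |-4| = 4
  |3| = 3
  |-9| = 9
  |-15| = 15
Absolute values in increasing order: 3 < 4 < 6 < 9 < 11 < 15
Listing the original numbers in that order gives the answer.
Final answer: [3, -4, 6, -9, -11, -15]


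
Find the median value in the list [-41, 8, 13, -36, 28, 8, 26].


First, sort the list: [-41, -36, 8, 8, 13, 26, 28]
The list has 7 elements (odd count).
The middle index is 3 (0-based), and the element there is 8.
Final answer: 8


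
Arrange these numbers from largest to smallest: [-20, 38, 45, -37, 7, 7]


Original list: [-20, 38, 45, -37, 7, 7]
Repeatedly take the largest remaining element:
  Remaining [-20, 38, 45, -37, 7, 7] -> largest is 45
  Remaining [-20, 38, -37, 7, 7] -> largest is 38
  Remaining [-20, -37, 7, 7] -> largest is 7
  Remaining [-20, -37, 7] -> largest is 7
  Remaining [-20, -37] -> largest is -20
  Remaining [-37] -> largest is -37
Collecting the picks in order gives the descending list.
Final answer: [45, 38, 7, 7, -20, -37]


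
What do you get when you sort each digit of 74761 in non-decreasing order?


The number 74761 has digits: 7, 4, 7, 6, 1
Sorted: 1, 4, 6, 7, 7
Joining the sorted digits gives the result.
Final answer: 14677


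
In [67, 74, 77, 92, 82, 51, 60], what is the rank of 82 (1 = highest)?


Sort descending: [92, 82, 77, 74, 67, 60, 51]
Find 82 in the sorted list.
82 is at position 2.
Final answer: 2


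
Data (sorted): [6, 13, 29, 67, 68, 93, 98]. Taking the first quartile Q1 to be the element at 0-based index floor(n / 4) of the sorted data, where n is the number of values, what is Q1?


The list has n = 7 elements.
Q1 index = floor(7 / 4) = floor(1.75) = 1
Counting from index 0 in the sorted data, the element at index 1 is 13.
Final answer: 13


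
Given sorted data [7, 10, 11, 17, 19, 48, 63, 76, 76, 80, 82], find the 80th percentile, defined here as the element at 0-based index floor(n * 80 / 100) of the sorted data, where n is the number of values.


The dataset has n = 11 elements.
Index = floor(11 * 80 / 100) = floor(880 / 100) = floor(8.8) = 8
Counting from index 0 in the sorted data, the element at index 8 is 76.
Final answer: 76


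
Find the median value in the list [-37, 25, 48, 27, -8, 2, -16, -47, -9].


First, sort the list: [-47, -37, -16, -9, -8, 2, 25, 27, 48]
The list has 9 elements (odd count).
The middle index is 4 (0-based), and the element there is -8.
Final answer: -8


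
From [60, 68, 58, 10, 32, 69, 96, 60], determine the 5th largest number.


Sort descending: [96, 69, 68, 60, 60, 58, 32, 10]
The 5th element (1-indexed) is at index 4.
Value = 60
Final answer: 60


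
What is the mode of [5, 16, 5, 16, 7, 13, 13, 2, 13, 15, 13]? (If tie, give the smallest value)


Count the frequency of each value:
  2 appears 1 time(s)
  5 appears 2 time(s)
  7 appears 1 time(s)
  13 appears 4 time(s)
  15 appears 1 time(s)
  16 appears 2 time(s)
Maximum frequency is 4.
Only 13 reaches that frequency, so it is the mode.
Final answer: 13


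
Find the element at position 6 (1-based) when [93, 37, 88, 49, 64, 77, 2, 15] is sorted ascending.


Sort ascending: [2, 15, 37, 49, 64, 77, 88, 93]
The 6th element (1-indexed) is at index 5.
Value = 77
Final answer: 77


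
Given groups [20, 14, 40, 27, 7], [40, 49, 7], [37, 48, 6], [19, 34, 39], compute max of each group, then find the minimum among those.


Find max of each group:
  Group 1: [20, 14, 40, 27, 7] -> max = 40
  Group 2: [40, 49, 7] -> max = 49
  Group 3: [37, 48, 6] -> max = 48
  Group 4: [19, 34, 39] -> max = 39
Maxes: [40, 49, 48, 39]
Minimum of maxes = 39
Final answer: 39


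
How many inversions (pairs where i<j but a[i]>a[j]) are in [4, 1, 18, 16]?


For each element, count the later elements that are smaller than it:
  4 (index 0): smaller elements after it = [1] -> 1
  1 (index 1): smaller elements after it = [] -> 0
  18 (index 2): smaller elements after it = [16] -> 1
Total inversions = 1 + 0 + 1 = 2
Final answer: 2


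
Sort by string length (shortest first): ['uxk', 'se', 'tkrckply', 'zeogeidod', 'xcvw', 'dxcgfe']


Compute lengths:
  'uxk' has length 3
  'se' has length 2
  'tkrckply' has length 8
  'zeogeidod' has length 9
  'xcvw' has length 4
  'dxcgfe' has length 6
Lengths in increasing order: 2 < 3 < 4 < 6 < 8 < 9
Listing the words in that order gives the answer.
Final answer: ['se', 'uxk', 'xcvw', 'dxcgfe', 'tkrckply', 'zeogeidod']


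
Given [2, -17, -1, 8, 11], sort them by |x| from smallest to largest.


Compute absolute values:
  |2| = 2
  |-17| = 17
  |-1| = 1
  |8| = 8
  |11| = 11
Absolute values in increasing order: 1 < 2 < 8 < 11 < 17
Listing the original numbers in that order gives the answer.
Final answer: [-1, 2, 8, 11, -17]


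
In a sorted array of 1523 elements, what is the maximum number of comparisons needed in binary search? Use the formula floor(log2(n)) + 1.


Binary search halves the search space each step.
Maximum comparisons = floor(log2(1523)) + 1
log2(1523) = 10.5727
floor(log2(1523)) = 10, so 10 + 1 = 11
Final answer: 11


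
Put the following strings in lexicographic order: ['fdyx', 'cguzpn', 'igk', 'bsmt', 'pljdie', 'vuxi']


Compare strings character by character (the first differing letter decides):
  'bsmt' < 'cguzpn' since 'b' < 'c' at position 1
  'cguzpn' < 'fdyx' since 'c' < 'f' at position 1
  'fdyx' < 'igk' since 'f' < 'i' at position 1
  'igk' < 'pljdie' since 'i' < 'p' at position 1
  'pljdie' < 'vuxi' since 'p' < 'v' at position 1
Chaining these comparisons gives the alphabetical order.
Final answer: ['bsmt', 'cguzpn', 'fdyx', 'igk', 'pljdie', 'vuxi']


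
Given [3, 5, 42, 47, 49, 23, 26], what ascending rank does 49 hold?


Sort ascending: [3, 5, 23, 26, 42, 47, 49]
Find 49 in the sorted list.
49 is at position 7 (1-indexed).
Final answer: 7


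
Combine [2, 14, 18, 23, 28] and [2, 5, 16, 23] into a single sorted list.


List A: [2, 14, 18, 23, 28]
List B: [2, 5, 16, 23]
Repeatedly compare the front elements and take the smaller:
  2 vs 2 -> take 2
  14 vs 2 -> take 2
  14 vs 5 -> take 5
  14 vs 16 -> take 14
  18 vs 16 -> take 16
  18 vs 23 -> take 18
  23 vs 23 -> take 23
  28 vs 23 -> take 23
  B is exhausted; append the rest of A: [28]
Final answer: [2, 2, 5, 14, 16, 18, 23, 23, 28]


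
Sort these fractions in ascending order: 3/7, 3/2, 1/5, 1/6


Convert to decimal for comparison:
  3/7 = 0.4286
  3/2 = 1.5
  1/5 = 0.2
  1/6 = 0.1667
Decimals in increasing order: 0.1667 < 0.2 < 0.4286 < 1.5
Writing each back as its fraction gives the sorted order.
Final answer: 1/6, 1/5, 3/7, 3/2


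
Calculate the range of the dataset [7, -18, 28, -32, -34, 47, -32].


Maximum value: 47
Minimum value: -34
Range = 47 - (-34) = 81
Final answer: 81


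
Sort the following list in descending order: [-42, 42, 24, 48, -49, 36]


Original list: [-42, 42, 24, 48, -49, 36]
Repeatedly take the largest remaining element:
  Remaining [-42, 42, 24, 48, -49, 36] -> largest is 48
  Remaining [-42, 42, 24, -49, 36] -> largest is 42
  Remaining [-42, 24, -49, 36] -> largest is 36
  Remaining [-42, 24, -49] -> largest is 24
  Remaining [-42, -49] -> largest is -42
  Remaining [-49] -> largest is -49
Collecting the picks in order gives the descending list.
Final answer: [48, 42, 36, 24, -42, -49]


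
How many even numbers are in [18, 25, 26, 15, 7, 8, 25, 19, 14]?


Check each element:
  18 is even
  25 is odd
  26 is even
  15 is odd
  7 is odd
  8 is even
  25 is odd
  19 is odd
  14 is even
Evens: [18, 26, 8, 14]
Count of evens = 4
Final answer: 4


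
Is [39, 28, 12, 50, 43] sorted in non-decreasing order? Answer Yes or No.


Check consecutive pairs:
  39 <= 28? False
  28 <= 12? False
  12 <= 50? True
  50 <= 43? False
3 consecutive pair(s) are out of order, so the list is not sorted.
Final answer: No


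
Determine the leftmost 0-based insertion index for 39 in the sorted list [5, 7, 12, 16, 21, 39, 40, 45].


List is sorted: [5, 7, 12, 16, 21, 39, 40, 45]
We need the leftmost position where 39 can be inserted, i.e. the first index whose element is >= 39 (or the end of the list if none is).
Binary search with low=0, high=8 (0-based indices):
  low=0, high=8, mid=4: a[4]=21 < 39, so low = 5
  low=5, high=8, mid=6: a[6]=40 >= 39, so high = 6
  low=5, high=6, mid=5: a[5]=39 >= 39, so high = 5
Now low = high = 5, so the insertion index is 5.
Final answer: 5


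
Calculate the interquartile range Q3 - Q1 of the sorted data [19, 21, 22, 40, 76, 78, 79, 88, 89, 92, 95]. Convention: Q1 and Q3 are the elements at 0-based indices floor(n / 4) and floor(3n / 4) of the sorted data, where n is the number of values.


The data has n = 11 elements.
Q1 index = floor(11 / 4) = floor(2.75) = 2; Q3 index = floor(3 * 11 / 4) = floor(8.25) = 8
Q1 = element at index 2 = 22
Q3 = element at index 8 = 89
IQR = 89 - 22 = 67
Final answer: 67


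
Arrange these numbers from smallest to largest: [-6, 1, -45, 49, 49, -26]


Original list: [-6, 1, -45, 49, 49, -26]
Repeatedly take the smallest remaining element:
  Remaining [-6, 1, -45, 49, 49, -26] -> smallest is -45
  Remaining [-6, 1, 49, 49, -26] -> smallest is -26
  Remaining [-6, 1, 49, 49] -> smallest is -6
  Remaining [1, 49, 49] -> smallest is 1
  Remaining [49, 49] -> smallest is 49
  Remaining [49] -> smallest is 49
Collecting the picks in order gives the sorted list.
Final answer: [-45, -26, -6, 1, 49, 49]


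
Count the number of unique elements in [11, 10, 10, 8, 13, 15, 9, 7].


List all unique values:
Distinct values: [7, 8, 9, 10, 11, 13, 15]
Count = 7
Final answer: 7


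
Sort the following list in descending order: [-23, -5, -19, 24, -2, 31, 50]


Original list: [-23, -5, -19, 24, -2, 31, 50]
Repeatedly take the largest remaining element:
  Remaining [-23, -5, -19, 24, -2, 31, 50] -> largest is 50
  Remaining [-23, -5, -19, 24, -2, 31] -> largest is 31
  Remaining [-23, -5, -19, 24, -2] -> largest is 24
  Remaining [-23, -5, -19, -2] -> largest is -2
  Remaining [-23, -5, -19] -> largest is -5
  Remaining [-23, -19] -> largest is -19
  Remaining [-23] -> largest is -23
Collecting the picks in order gives the descending list.
Final answer: [50, 31, 24, -2, -5, -19, -23]


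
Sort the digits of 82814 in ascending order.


The number 82814 has digits: 8, 2, 8, 1, 4
Sorted: 1, 2, 4, 8, 8
Joining the sorted digits gives the result.
Final answer: 12488


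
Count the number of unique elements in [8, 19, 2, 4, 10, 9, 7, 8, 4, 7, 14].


List all unique values:
Distinct values: [2, 4, 7, 8, 9, 10, 14, 19]
Count = 8
Final answer: 8


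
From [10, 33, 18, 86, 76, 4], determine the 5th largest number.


Sort descending: [86, 76, 33, 18, 10, 4]
The 5th element (1-indexed) is at index 4.
Value = 10
Final answer: 10


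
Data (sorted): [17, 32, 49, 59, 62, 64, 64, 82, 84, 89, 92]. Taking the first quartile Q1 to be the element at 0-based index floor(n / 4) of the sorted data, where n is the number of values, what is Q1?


The list has n = 11 elements.
Q1 index = floor(11 / 4) = floor(2.75) = 2
Counting from index 0 in the sorted data, the element at index 2 is 49.
Final answer: 49


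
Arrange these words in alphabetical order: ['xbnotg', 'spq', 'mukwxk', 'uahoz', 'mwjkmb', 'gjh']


Compare strings character by character (the first differing letter decides):
  'gjh' < 'mukwxk' since 'g' < 'm' at position 1
  'mukwxk' < 'mwjkmb' since 'u' < 'w' at position 2
  'mwjkmb' < 'spq' since 'm' < 's' at position 1
  'spq' < 'uahoz' since 's' < 'u' at position 1
  'uahoz' < 'xbnotg' since 'u' < 'x' at position 1
Chaining these comparisons gives the alphabetical order.
Final answer: ['gjh', 'mukwxk', 'mwjkmb', 'spq', 'uahoz', 'xbnotg']


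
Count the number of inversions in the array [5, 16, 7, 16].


For each element, count the later elements that are smaller than it:
  5 (index 0): smaller elements after it = [] -> 0
  16 (index 1): smaller elements after it = [7] -> 1
  7 (index 2): smaller elements after it = [] -> 0
Total inversions = 0 + 1 + 0 = 1
Final answer: 1


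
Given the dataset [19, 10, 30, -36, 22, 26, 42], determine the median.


First, sort the list: [-36, 10, 19, 22, 26, 30, 42]
The list has 7 elements (odd count).
The middle index is 3 (0-based), and the element there is 22.
Final answer: 22


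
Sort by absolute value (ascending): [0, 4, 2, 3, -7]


Compute absolute values:
  |0| = 0
  |4| = 4
  |2| = 2
  |3| = 3
  |-7| = 7
Absolute values in increasing order: 0 < 2 < 3 < 4 < 7
Listing the original numbers in that order gives the answer.
Final answer: [0, 2, 3, 4, -7]


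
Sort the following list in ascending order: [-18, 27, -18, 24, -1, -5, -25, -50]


Original list: [-18, 27, -18, 24, -1, -5, -25, -50]
Repeatedly take the smallest remaining element:
  Remaining [-18, 27, -18, 24, -1, -5, -25, -50] -> smallest is -50
  Remaining [-18, 27, -18, 24, -1, -5, -25] -> smallest is -25
  Remaining [-18, 27, -18, 24, -1, -5] -> smallest is -18
  Remaining [27, -18, 24, -1, -5] -> smallest is -18
  Remaining [27, 24, -1, -5] -> smallest is -5
  Remaining [27, 24, -1] -> smallest is -1
  Remaining [27, 24] -> smallest is 24
  Remaining [27] -> smallest is 27
Collecting the picks in order gives the sorted list.
Final answer: [-50, -25, -18, -18, -5, -1, 24, 27]


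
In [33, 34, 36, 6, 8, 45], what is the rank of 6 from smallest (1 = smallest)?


Sort ascending: [6, 8, 33, 34, 36, 45]
Find 6 in the sorted list.
6 is at position 1 (1-indexed).
Final answer: 1


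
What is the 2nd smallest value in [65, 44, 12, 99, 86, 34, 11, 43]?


Sort ascending: [11, 12, 34, 43, 44, 65, 86, 99]
The 2nd element (1-indexed) is at index 1.
Value = 12
Final answer: 12


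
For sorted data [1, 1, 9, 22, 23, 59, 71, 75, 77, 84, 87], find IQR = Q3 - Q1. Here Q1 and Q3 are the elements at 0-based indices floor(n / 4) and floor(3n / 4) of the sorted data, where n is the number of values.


The data has n = 11 elements.
Q1 index = floor(11 / 4) = floor(2.75) = 2; Q3 index = floor(3 * 11 / 4) = floor(8.25) = 8
Q1 = element at index 2 = 9
Q3 = element at index 8 = 77
IQR = 77 - 9 = 68
Final answer: 68


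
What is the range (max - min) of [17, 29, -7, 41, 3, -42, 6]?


Maximum value: 41
Minimum value: -42
Range = 41 - (-42) = 83
Final answer: 83


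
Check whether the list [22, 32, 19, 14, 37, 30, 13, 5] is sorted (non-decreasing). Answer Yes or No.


Check consecutive pairs:
  22 <= 32? True
  32 <= 19? False
  19 <= 14? False
  14 <= 37? True
  37 <= 30? False
  30 <= 13? False
  13 <= 5? False
5 consecutive pair(s) are out of order, so the list is not sorted.
Final answer: No


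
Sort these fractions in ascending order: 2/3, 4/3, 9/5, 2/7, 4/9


Convert to decimal for comparison:
  2/3 = 0.6667
  4/3 = 1.3333
  9/5 = 1.8
  2/7 = 0.2857
  4/9 = 0.4444
Decimals in increasing order: 0.2857 < 0.4444 < 0.6667 < 1.3333 < 1.8
Writing each back as its fraction gives the sorted order.
Final answer: 2/7, 4/9, 2/3, 4/3, 9/5


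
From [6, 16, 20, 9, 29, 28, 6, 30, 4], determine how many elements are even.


Check each element:
  6 is even
  16 is even
  20 is even
  9 is odd
  29 is odd
  28 is even
  6 is even
  30 is even
  4 is even
Evens: [6, 16, 20, 28, 6, 30, 4]
Count of evens = 7
Final answer: 7


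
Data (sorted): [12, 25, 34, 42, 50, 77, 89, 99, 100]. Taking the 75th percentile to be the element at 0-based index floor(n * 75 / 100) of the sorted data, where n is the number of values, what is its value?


The dataset has n = 9 elements.
Index = floor(9 * 75 / 100) = floor(675 / 100) = floor(6.75) = 6
Counting from index 0 in the sorted data, the element at index 6 is 89.
Final answer: 89


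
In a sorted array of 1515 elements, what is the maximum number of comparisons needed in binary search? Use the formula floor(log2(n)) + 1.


Binary search halves the search space each step.
Maximum comparisons = floor(log2(1515)) + 1
log2(1515) = 10.5651
floor(log2(1515)) = 10, so 10 + 1 = 11
Final answer: 11


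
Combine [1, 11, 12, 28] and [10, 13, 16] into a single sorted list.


List A: [1, 11, 12, 28]
List B: [10, 13, 16]
Repeatedly compare the front elements and take the smaller:
  1 vs 10 -> take 1
  11 vs 10 -> take 10
  11 vs 13 -> take 11
  12 vs 13 -> take 12
  28 vs 13 -> take 13
  28 vs 16 -> take 16
  B is exhausted; append the rest of A: [28]
Final answer: [1, 10, 11, 12, 13, 16, 28]


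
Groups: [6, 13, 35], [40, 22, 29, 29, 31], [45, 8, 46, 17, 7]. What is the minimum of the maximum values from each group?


Find max of each group:
  Group 1: [6, 13, 35] -> max = 35
  Group 2: [40, 22, 29, 29, 31] -> max = 40
  Group 3: [45, 8, 46, 17, 7] -> max = 46
Maxes: [35, 40, 46]
Minimum of maxes = 35
Final answer: 35


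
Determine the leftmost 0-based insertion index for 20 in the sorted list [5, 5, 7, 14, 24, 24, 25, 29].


List is sorted: [5, 5, 7, 14, 24, 24, 25, 29]
We need the leftmost position where 20 can be inserted, i.e. the first index whose element is >= 20 (or the end of the list if none is).
Binary search with low=0, high=8 (0-based indices):
  low=0, high=8, mid=4: a[4]=24 >= 20, so high = 4
  low=0, high=4, mid=2: a[2]=7 < 20, so low = 3
  low=3, high=4, mid=3: a[3]=14 < 20, so low = 4
Now low = high = 4, so the insertion index is 4.
Final answer: 4


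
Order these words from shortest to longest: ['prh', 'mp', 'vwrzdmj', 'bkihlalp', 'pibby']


Compute lengths:
  'prh' has length 3
  'mp' has length 2
  'vwrzdmj' has length 7
  'bkihlalp' has length 8
  'pibby' has length 5
Lengths in increasing order: 2 < 3 < 5 < 7 < 8
Listing the words in that order gives the answer.
Final answer: ['mp', 'prh', 'pibby', 'vwrzdmj', 'bkihlalp']


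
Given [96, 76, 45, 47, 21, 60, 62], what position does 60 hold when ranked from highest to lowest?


Sort descending: [96, 76, 62, 60, 47, 45, 21]
Find 60 in the sorted list.
60 is at position 4.
Final answer: 4


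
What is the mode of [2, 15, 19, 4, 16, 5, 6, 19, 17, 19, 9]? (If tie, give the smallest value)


Count the frequency of each value:
  2 appears 1 time(s)
  4 appears 1 time(s)
  5 appears 1 time(s)
  6 appears 1 time(s)
  9 appears 1 time(s)
  15 appears 1 time(s)
  16 appears 1 time(s)
  17 appears 1 time(s)
  19 appears 3 time(s)
Maximum frequency is 3.
Only 19 reaches that frequency, so it is the mode.
Final answer: 19


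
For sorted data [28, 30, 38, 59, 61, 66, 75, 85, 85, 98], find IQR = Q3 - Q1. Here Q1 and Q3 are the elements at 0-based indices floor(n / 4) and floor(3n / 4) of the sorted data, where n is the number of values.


The data has n = 10 elements.
Q1 index = floor(10 / 4) = floor(2.5) = 2; Q3 index = floor(3 * 10 / 4) = floor(7.5) = 7
Q1 = element at index 2 = 38
Q3 = element at index 7 = 85
IQR = 85 - 38 = 47
Final answer: 47


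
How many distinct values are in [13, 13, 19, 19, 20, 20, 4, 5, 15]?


List all unique values:
Distinct values: [4, 5, 13, 15, 19, 20]
Count = 6
Final answer: 6


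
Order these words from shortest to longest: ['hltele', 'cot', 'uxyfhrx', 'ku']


Compute lengths:
  'hltele' has length 6
  'cot' has length 3
  'uxyfhrx' has length 7
  'ku' has length 2
Lengths in increasing order: 2 < 3 < 6 < 7
Listing the words in that order gives the answer.
Final answer: ['ku', 'cot', 'hltele', 'uxyfhrx']


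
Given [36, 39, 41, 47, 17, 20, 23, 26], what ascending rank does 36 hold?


Sort ascending: [17, 20, 23, 26, 36, 39, 41, 47]
Find 36 in the sorted list.
36 is at position 5 (1-indexed).
Final answer: 5


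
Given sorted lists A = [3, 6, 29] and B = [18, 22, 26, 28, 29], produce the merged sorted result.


List A: [3, 6, 29]
List B: [18, 22, 26, 28, 29]
Repeatedly compare the front elements and take the smaller:
  3 vs 18 -> take 3
  6 vs 18 -> take 6
  29 vs 18 -> take 18
  29 vs 22 -> take 22
  29 vs 26 -> take 26
  29 vs 28 -> take 28
  29 vs 29 -> take 29
  A is exhausted; append the rest of B: [29]
Final answer: [3, 6, 18, 22, 26, 28, 29, 29]


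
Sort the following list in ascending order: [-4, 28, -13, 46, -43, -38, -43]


Original list: [-4, 28, -13, 46, -43, -38, -43]
Repeatedly take the smallest remaining element:
  Remaining [-4, 28, -13, 46, -43, -38, -43] -> smallest is -43
  Remaining [-4, 28, -13, 46, -38, -43] -> smallest is -43
  Remaining [-4, 28, -13, 46, -38] -> smallest is -38
  Remaining [-4, 28, -13, 46] -> smallest is -13
  Remaining [-4, 28, 46] -> smallest is -4
  Remaining [28, 46] -> smallest is 28
  Remaining [46] -> smallest is 46
Collecting the picks in order gives the sorted list.
Final answer: [-43, -43, -38, -13, -4, 28, 46]


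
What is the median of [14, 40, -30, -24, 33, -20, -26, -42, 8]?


First, sort the list: [-42, -30, -26, -24, -20, 8, 14, 33, 40]
The list has 9 elements (odd count).
The middle index is 4 (0-based), and the element there is -20.
Final answer: -20


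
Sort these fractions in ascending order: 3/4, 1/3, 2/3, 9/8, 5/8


Convert to decimal for comparison:
  3/4 = 0.75
  1/3 = 0.3333
  2/3 = 0.6667
  9/8 = 1.125
  5/8 = 0.625
Decimals in increasing order: 0.3333 < 0.625 < 0.6667 < 0.75 < 1.125
Writing each back as its fraction gives the sorted order.
Final answer: 1/3, 5/8, 2/3, 3/4, 9/8


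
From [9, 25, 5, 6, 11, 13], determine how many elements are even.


Check each element:
  9 is odd
  25 is odd
  5 is odd
  6 is even
  11 is odd
  13 is odd
Evens: [6]
Count of evens = 1
Final answer: 1


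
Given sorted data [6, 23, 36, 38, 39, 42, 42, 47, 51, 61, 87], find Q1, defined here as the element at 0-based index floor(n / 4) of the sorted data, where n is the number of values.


The list has n = 11 elements.
Q1 index = floor(11 / 4) = floor(2.75) = 2
Counting from index 0 in the sorted data, the element at index 2 is 36.
Final answer: 36


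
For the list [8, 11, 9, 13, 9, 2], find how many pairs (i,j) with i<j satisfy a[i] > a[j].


For each element, count the later elements that are smaller than it:
  8 (index 0): smaller elements after it = [2] -> 1
  11 (index 1): smaller elements after it = [9, 9, 2] -> 3
  9 (index 2): smaller elements after it = [2] -> 1
  13 (index 3): smaller elements after it = [9, 2] -> 2
  9 (index 4): smaller elements after it = [2] -> 1
Total inversions = 1 + 3 + 1 + 2 + 1 = 8
Final answer: 8


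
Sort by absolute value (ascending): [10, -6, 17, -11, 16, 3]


Compute absolute values:
  |10| = 10
  |-6| = 6
  |17| = 17
  |-11| = 11
  |16| = 16
  |3| = 3
Absolute values in increasing order: 3 < 6 < 10 < 11 < 16 < 17
Listing the original numbers in that order gives the answer.
Final answer: [3, -6, 10, -11, 16, 17]


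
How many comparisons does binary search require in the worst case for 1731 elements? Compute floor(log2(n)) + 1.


Binary search halves the search space each step.
Maximum comparisons = floor(log2(1731)) + 1
log2(1731) = 10.7574
floor(log2(1731)) = 10, so 10 + 1 = 11
Final answer: 11


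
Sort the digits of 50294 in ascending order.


The number 50294 has digits: 5, 0, 2, 9, 4
Sorted: 0, 2, 4, 5, 9
Joining the sorted digits gives the result.
Final answer: 02459


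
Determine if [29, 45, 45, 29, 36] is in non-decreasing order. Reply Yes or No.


Check consecutive pairs:
  29 <= 45? True
  45 <= 45? True
  45 <= 29? False
  29 <= 36? True
1 consecutive pair(s) are out of order, so the list is not sorted.
Final answer: No


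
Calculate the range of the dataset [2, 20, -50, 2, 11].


Maximum value: 20
Minimum value: -50
Range = 20 - (-50) = 70
Final answer: 70


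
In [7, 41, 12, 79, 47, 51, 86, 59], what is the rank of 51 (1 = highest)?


Sort descending: [86, 79, 59, 51, 47, 41, 12, 7]
Find 51 in the sorted list.
51 is at position 4.
Final answer: 4


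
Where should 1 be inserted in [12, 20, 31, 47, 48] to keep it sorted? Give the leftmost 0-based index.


List is sorted: [12, 20, 31, 47, 48]
We need the leftmost position where 1 can be inserted, i.e. the first index whose element is >= 1 (or the end of the list if none is).
Binary search with low=0, high=5 (0-based indices):
  low=0, high=5, mid=2: a[2]=31 >= 1, so high = 2
  low=0, high=2, mid=1: a[1]=20 >= 1, so high = 1
  low=0, high=1, mid=0: a[0]=12 >= 1, so high = 0
Now low = high = 0, so the insertion index is 0.
Final answer: 0


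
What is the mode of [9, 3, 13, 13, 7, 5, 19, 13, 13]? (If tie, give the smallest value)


Count the frequency of each value:
  3 appears 1 time(s)
  5 appears 1 time(s)
  7 appears 1 time(s)
  9 appears 1 time(s)
  13 appears 4 time(s)
  19 appears 1 time(s)
Maximum frequency is 4.
Only 13 reaches that frequency, so it is the mode.
Final answer: 13


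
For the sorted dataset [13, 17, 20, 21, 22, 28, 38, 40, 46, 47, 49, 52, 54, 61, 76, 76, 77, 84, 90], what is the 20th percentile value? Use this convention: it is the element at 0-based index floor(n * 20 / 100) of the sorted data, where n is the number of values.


The dataset has n = 19 elements.
Index = floor(19 * 20 / 100) = floor(380 / 100) = floor(3.8) = 3
Counting from index 0 in the sorted data, the element at index 3 is 21.
Final answer: 21


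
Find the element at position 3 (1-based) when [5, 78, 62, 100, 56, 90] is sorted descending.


Sort descending: [100, 90, 78, 62, 56, 5]
The 3rd element (1-indexed) is at index 2.
Value = 78
Final answer: 78


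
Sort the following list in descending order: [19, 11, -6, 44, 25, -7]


Original list: [19, 11, -6, 44, 25, -7]
Repeatedly take the largest remaining element:
  Remaining [19, 11, -6, 44, 25, -7] -> largest is 44
  Remaining [19, 11, -6, 25, -7] -> largest is 25
  Remaining [19, 11, -6, -7] -> largest is 19
  Remaining [11, -6, -7] -> largest is 11
  Remaining [-6, -7] -> largest is -6
  Remaining [-7] -> largest is -7
Collecting the picks in order gives the descending list.
Final answer: [44, 25, 19, 11, -6, -7]


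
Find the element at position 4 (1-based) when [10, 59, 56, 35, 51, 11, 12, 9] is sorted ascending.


Sort ascending: [9, 10, 11, 12, 35, 51, 56, 59]
The 4th element (1-indexed) is at index 3.
Value = 12
Final answer: 12


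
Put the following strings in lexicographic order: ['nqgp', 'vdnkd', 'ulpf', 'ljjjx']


Compare strings character by character (the first differing letter decides):
  'ljjjx' < 'nqgp' since 'l' < 'n' at position 1
  'nqgp' < 'ulpf' since 'n' < 'u' at position 1
  'ulpf' < 'vdnkd' since 'u' < 'v' at position 1
Chaining these comparisons gives the alphabetical order.
Final answer: ['ljjjx', 'nqgp', 'ulpf', 'vdnkd']


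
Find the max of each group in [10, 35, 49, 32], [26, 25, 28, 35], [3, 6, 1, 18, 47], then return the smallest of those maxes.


Find max of each group:
  Group 1: [10, 35, 49, 32] -> max = 49
  Group 2: [26, 25, 28, 35] -> max = 35
  Group 3: [3, 6, 1, 18, 47] -> max = 47
Maxes: [49, 35, 47]
Minimum of maxes = 35
Final answer: 35


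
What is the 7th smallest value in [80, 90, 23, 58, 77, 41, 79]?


Sort ascending: [23, 41, 58, 77, 79, 80, 90]
The 7th element (1-indexed) is at index 6.
Value = 90
Final answer: 90


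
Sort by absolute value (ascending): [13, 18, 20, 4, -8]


Compute absolute values:
  |13| = 13
  |18| = 18
  |20| = 20
  |4| = 4
  |-8| = 8
Absolute values in increasing order: 4 < 8 < 13 < 18 < 20
Listing the original numbers in that order gives the answer.
Final answer: [4, -8, 13, 18, 20]


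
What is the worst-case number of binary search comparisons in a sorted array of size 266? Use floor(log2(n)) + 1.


Binary search halves the search space each step.
Maximum comparisons = floor(log2(266)) + 1
log2(266) = 8.0553
floor(log2(266)) = 8, so 8 + 1 = 9
Final answer: 9


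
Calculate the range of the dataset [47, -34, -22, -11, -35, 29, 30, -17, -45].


Maximum value: 47
Minimum value: -45
Range = 47 - (-45) = 92
Final answer: 92


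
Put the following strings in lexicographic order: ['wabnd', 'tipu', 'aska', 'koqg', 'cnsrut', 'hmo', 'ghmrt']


Compare strings character by character (the first differing letter decides):
  'aska' < 'cnsrut' since 'a' < 'c' at position 1
  'cnsrut' < 'ghmrt' since 'c' < 'g' at position 1
  'ghmrt' < 'hmo' since 'g' < 'h' at position 1
  'hmo' < 'koqg' since 'h' < 'k' at position 1
  'koqg' < 'tipu' since 'k' < 't' at position 1
  'tipu' < 'wabnd' since 't' < 'w' at position 1
Chaining these comparisons gives the alphabetical order.
Final answer: ['aska', 'cnsrut', 'ghmrt', 'hmo', 'koqg', 'tipu', 'wabnd']


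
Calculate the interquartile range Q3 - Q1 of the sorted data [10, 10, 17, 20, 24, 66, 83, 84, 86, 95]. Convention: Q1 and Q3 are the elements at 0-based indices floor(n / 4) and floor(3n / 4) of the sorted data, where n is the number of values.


The data has n = 10 elements.
Q1 index = floor(10 / 4) = floor(2.5) = 2; Q3 index = floor(3 * 10 / 4) = floor(7.5) = 7
Q1 = element at index 2 = 17
Q3 = element at index 7 = 84
IQR = 84 - 17 = 67
Final answer: 67


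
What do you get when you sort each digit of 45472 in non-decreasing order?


The number 45472 has digits: 4, 5, 4, 7, 2
Sorted: 2, 4, 4, 5, 7
Joining the sorted digits gives the result.
Final answer: 24457


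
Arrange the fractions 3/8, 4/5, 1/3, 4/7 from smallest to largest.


Convert to decimal for comparison:
  3/8 = 0.375
  4/5 = 0.8
  1/3 = 0.3333
  4/7 = 0.5714
Decimals in increasing order: 0.3333 < 0.375 < 0.5714 < 0.8
Writing each back as its fraction gives the sorted order.
Final answer: 1/3, 3/8, 4/7, 4/5


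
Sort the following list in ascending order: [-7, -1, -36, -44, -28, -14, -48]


Original list: [-7, -1, -36, -44, -28, -14, -48]
Repeatedly take the smallest remaining element:
  Remaining [-7, -1, -36, -44, -28, -14, -48] -> smallest is -48
  Remaining [-7, -1, -36, -44, -28, -14] -> smallest is -44
  Remaining [-7, -1, -36, -28, -14] -> smallest is -36
  Remaining [-7, -1, -28, -14] -> smallest is -28
  Remaining [-7, -1, -14] -> smallest is -14
  Remaining [-7, -1] -> smallest is -7
  Remaining [-1] -> smallest is -1
Collecting the picks in order gives the sorted list.
Final answer: [-48, -44, -36, -28, -14, -7, -1]


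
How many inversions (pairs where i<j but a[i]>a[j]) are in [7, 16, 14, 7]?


For each element, count the later elements that are smaller than it:
  7 (index 0): smaller elements after it = [] -> 0
  16 (index 1): smaller elements after it = [14, 7] -> 2
  14 (index 2): smaller elements after it = [7] -> 1
Total inversions = 0 + 2 + 1 = 3
Final answer: 3
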